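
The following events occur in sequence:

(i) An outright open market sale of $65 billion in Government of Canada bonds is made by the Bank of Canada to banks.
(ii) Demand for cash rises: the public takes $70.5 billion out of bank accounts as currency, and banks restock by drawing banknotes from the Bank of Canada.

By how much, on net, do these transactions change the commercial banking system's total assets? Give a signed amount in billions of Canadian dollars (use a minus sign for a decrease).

-$70.5 billion

OMO sale (to banks) $65 billion: just an asset swap on bank balance sheets → 0.
Currency withdrawal $70.5 billion: bank balance sheets shrink → −$70.5B.
Net: 0 − 70.5 = -$70.5 billion.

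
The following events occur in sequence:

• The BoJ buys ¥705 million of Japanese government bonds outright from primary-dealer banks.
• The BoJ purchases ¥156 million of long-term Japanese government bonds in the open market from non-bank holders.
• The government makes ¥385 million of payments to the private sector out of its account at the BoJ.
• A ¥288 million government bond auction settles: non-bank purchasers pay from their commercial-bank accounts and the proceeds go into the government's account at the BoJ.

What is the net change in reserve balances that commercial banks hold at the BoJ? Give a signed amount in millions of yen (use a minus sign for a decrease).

OMO purchase (from banks) ¥705 million: the BoJ pays by crediting reserve accounts → +¥705M.
Asset purchase (from non-banks) ¥156 million: the BoJ pays by crediting reserve accounts → +¥156M.
Government spending ¥385 million: government payments flow into bank reserve accounts → +¥385M.
Government account inflow ¥288 million: funds move from bank reserves into the government account → −¥288M.
Net: 705 + 156 + 385 − 288 = +¥958 million.

+¥958 million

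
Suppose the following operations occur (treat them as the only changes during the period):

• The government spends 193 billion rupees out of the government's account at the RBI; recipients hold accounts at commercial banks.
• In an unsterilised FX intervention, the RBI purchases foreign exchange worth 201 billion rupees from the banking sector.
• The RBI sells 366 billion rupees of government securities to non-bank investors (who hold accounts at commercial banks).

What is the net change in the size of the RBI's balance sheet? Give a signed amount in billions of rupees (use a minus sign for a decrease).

-165 billion

Government spending 193 billion rupees: only the composition of liabilities changes → 0.
FX purchase 201 billion rupees: an RBI asset is acquired → +201B.
Asset sale (to non-banks) 366 billion rupees: an RBI asset is shed → −366B.
Net: 0 + 201 − 366 = -165 billion.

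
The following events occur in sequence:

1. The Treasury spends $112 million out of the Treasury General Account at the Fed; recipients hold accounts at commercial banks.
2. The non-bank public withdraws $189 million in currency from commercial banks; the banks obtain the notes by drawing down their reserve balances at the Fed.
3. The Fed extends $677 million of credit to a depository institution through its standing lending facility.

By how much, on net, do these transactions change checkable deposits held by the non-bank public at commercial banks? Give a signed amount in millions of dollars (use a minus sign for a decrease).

Fed balance sheet:
  Assets:      Loans to banks +$677M
  Liabilities: Bank reserves +$600M, Currency in circulation +$189M, Government deposits −$112M
Commercial banking system:
  Assets:      Reserves at CB +$600M
  Liabilities: Checkable deposits −$77M, Borrowings from CB +$677M
So the change in checkable deposits held by the non-bank public at commercial banks is -$77 million.

-$77 million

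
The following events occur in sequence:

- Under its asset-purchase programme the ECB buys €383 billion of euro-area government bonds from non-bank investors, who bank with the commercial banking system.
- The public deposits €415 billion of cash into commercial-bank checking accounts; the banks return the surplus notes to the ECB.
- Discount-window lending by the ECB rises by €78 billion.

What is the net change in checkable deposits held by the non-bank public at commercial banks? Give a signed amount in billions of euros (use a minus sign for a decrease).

Asset purchase (from non-banks) €383 billion: non-bank counterparties' bank balances rise → +€383B.
Currency deposit €415 billion: non-bank counterparties' bank balances rise → +€415B.
Discount-window loan €78 billion: the counterparty is a bank, so public deposits are unchanged → 0.
Net: 383 + 415 + 0 = +€798 billion.

+€798 billion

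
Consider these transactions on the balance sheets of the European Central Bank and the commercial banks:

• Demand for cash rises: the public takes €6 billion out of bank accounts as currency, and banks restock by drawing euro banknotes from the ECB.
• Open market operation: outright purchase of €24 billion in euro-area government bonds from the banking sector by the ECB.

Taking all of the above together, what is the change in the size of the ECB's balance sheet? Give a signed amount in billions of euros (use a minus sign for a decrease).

+€24 billion

ECB balance sheet:
  Assets:      Securities +€24B
  Liabilities: Bank reserves +€18B, Currency in circulation +€6B
Commercial banking system:
  Assets:      Reserves at CB +€18B, Securities −€24B
  Liabilities: Checkable deposits −€6B
Change in total ECB assets = +€24 billion.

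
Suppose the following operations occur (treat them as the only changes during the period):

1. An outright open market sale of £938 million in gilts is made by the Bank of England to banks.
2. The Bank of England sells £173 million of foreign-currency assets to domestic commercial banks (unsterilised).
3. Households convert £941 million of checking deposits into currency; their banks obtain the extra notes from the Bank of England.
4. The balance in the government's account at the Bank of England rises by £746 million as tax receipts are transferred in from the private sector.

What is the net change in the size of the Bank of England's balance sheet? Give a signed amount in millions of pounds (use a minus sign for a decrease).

OMO sale (to banks) £938 million: a Bank of England asset is shed → −£938M.
FX sale £173 million: a Bank of England asset is shed → −£173M.
Currency withdrawal £941 million: only the composition of liabilities changes → 0.
Government account inflow £746 million: only the composition of liabilities changes → 0.
Net: −938 − 173 + 0 + 0 = -£1111 million.

-£1111 million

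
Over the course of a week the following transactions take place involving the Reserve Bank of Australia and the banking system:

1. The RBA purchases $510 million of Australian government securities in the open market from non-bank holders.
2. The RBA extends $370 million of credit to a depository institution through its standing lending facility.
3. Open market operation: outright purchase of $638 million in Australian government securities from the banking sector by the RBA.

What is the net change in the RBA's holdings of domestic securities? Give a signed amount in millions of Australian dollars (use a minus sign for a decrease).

RBA balance sheet:
  Assets:      Securities +$1148M, Loans to banks +$370M
  Liabilities: Bank reserves +$1518M
So the change in the RBA's holdings of domestic securities is +$1148 million.

+$1148 million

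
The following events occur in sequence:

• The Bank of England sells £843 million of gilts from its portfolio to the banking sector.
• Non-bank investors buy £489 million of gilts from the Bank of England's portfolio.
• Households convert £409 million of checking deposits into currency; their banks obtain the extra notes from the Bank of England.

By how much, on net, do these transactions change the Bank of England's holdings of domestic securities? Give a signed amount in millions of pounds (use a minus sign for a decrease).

-£1332 million

Bank of England balance sheet:
  Assets:      Securities −£1332M
  Liabilities: Bank reserves −£1741M, Currency in circulation +£409M
Commercial banking system:
  Assets:      Reserves at CB −£1741M, Securities +£843M
  Liabilities: Checkable deposits −£898M
So the change in the Bank of England's holdings of domestic securities is -£1332 million.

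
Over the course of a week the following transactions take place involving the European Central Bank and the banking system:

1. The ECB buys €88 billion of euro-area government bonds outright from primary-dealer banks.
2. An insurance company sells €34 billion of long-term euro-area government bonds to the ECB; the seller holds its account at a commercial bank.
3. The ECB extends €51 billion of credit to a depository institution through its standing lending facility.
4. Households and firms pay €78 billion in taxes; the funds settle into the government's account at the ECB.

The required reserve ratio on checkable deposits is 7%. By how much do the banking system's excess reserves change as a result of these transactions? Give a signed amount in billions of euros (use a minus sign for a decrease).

+€98.08 billion

OMO purchase (from banks) €88 billion: reserves +€88B, deposits 0.
Asset purchase (from non-banks) €34 billion: reserves +€34B, deposits +€34B.
Discount-window loan €51 billion: reserves +€51B, deposits 0.
Government account inflow €78 billion: reserves −€78B, deposits −€78B.
Totals: Δreserves = +€95B, Δdeposits = −€44B.
Δrequired reserves = 7% × −€44B = −€3.08B.
Δexcess reserves = Δreserves − Δrequired = +€95B − (−€3.08B) = +€98.08 billion.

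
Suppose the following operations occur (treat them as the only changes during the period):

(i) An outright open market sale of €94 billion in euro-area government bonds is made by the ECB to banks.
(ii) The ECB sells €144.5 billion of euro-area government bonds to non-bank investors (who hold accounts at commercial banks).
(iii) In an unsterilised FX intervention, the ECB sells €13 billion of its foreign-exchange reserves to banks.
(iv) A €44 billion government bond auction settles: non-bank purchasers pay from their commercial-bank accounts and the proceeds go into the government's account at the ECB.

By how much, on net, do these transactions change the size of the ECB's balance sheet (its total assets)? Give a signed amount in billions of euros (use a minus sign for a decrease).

ECB balance sheet:
  Assets:      Securities −€238.5B, Foreign assets −€13B
  Liabilities: Bank reserves −€295.5B, Government deposits +€44B
Commercial banking system:
  Assets:      Reserves at CB −€295.5B, Securities +€94B, Foreign assets +€13B
  Liabilities: Checkable deposits −€188.5B
Change in total ECB assets = -€251.5 billion.

-€251.5 billion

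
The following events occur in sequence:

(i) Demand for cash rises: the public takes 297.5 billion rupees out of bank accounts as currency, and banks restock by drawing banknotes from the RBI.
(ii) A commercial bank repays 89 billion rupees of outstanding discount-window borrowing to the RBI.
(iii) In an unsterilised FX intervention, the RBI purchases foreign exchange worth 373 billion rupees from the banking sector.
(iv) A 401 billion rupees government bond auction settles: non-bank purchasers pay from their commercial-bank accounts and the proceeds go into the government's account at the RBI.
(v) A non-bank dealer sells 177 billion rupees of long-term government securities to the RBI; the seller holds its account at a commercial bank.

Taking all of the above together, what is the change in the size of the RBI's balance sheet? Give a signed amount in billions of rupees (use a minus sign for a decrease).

+461 billion

Currency withdrawal 297.5 billion rupees: only the composition of liabilities changes → 0.
Discount-window repayment 89 billion rupees: an RBI asset is shed → −89B.
FX purchase 373 billion rupees: an RBI asset is acquired → +373B.
Government account inflow 401 billion rupees: only the composition of liabilities changes → 0.
Asset purchase (from non-banks) 177 billion rupees: an RBI asset is acquired → +177B.
Net: 0 − 89 + 373 + 0 + 177 = +461 billion.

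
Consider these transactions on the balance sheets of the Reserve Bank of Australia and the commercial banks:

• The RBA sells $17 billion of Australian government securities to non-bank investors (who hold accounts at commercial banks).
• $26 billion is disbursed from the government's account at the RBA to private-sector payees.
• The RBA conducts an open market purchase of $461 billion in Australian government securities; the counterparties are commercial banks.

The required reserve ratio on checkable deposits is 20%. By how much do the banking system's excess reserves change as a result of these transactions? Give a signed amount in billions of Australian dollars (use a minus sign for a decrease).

+$468.2 billion

Asset sale (to non-banks) $17 billion: reserves −$17B, deposits −$17B.
Government spending $26 billion: reserves +$26B, deposits +$26B.
OMO purchase (from banks) $461 billion: reserves +$461B, deposits 0.
Totals: Δreserves = +$470B, Δdeposits = +$9B.
Δrequired reserves = 20% × +$9B = +$1.8B.
Δexcess reserves = Δreserves − Δrequired = +$470B − (+$1.8B) = +$468.2 billion.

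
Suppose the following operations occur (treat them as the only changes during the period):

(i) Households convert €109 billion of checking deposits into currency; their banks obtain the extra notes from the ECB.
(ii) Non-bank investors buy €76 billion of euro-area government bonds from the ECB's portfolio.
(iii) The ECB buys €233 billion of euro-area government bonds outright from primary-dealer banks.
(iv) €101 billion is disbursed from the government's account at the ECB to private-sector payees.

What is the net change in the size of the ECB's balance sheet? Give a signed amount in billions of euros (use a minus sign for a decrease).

+€157 billion

Currency withdrawal €109 billion: only the composition of liabilities changes → 0.
Asset sale (to non-banks) €76 billion: an ECB asset is shed → −€76B.
OMO purchase (from banks) €233 billion: an ECB asset is acquired → +€233B.
Government spending €101 billion: only the composition of liabilities changes → 0.
Net: 0 − 76 + 233 + 0 = +€157 billion.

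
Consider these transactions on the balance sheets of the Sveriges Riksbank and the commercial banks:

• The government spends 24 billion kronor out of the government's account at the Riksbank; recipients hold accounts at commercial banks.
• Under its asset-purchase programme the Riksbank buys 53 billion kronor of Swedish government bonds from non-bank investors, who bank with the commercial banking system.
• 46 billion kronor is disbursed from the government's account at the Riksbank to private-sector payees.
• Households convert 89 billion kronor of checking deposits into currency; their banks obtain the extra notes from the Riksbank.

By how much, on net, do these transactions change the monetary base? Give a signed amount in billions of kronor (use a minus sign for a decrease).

Riksbank balance sheet:
  Assets:      Securities +53B
  Liabilities: Bank reserves +34B, Currency in circulation +89B, Government deposits −70B
Monetary base = currency + reserves: +89B + (+34B) = +123 billion.

+123 billion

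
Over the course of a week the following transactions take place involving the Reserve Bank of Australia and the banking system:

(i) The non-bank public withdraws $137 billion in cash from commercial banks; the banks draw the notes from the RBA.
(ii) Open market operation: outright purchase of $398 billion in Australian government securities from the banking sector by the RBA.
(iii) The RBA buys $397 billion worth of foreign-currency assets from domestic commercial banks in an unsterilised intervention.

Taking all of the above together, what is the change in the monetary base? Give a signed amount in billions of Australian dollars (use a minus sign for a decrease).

Currency withdrawal $137 billion: just a shift between currency and reserves — both are base money → 0.
OMO purchase (from banks) $398 billion: RBA balance sheet expands → +$398B.
FX purchase $397 billion: RBA balance sheet expands → +$397B.
Net: 0 + 398 + 397 = +$795 billion.

+$795 billion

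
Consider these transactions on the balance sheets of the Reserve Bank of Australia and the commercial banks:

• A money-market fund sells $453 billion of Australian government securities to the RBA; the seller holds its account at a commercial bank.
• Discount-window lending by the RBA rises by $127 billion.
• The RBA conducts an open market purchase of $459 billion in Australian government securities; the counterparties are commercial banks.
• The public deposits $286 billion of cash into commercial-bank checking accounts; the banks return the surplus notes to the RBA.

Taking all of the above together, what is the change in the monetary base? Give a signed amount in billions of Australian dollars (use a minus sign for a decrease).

Asset purchase (from non-banks) $453 billion: RBA balance sheet expands → +$453B.
Discount-window loan $127 billion: RBA balance sheet expands → +$127B.
OMO purchase (from banks) $459 billion: RBA balance sheet expands → +$459B.
Currency deposit $286 billion: just a shift between currency and reserves — both are base money → 0.
Net: 453 + 127 + 459 + 0 = +$1039 billion.

+$1039 billion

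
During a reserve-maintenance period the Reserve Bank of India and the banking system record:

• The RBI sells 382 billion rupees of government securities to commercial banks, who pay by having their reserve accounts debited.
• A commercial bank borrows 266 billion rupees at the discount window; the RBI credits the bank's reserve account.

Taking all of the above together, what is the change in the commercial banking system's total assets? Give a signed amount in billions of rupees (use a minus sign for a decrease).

+266 billion

OMO sale (to banks) 382 billion rupees: just an asset swap on bank balance sheets → 0.
Discount-window loan 266 billion rupees: bank balance sheets expand → +266B.
Net: 0 + 266 = +266 billion.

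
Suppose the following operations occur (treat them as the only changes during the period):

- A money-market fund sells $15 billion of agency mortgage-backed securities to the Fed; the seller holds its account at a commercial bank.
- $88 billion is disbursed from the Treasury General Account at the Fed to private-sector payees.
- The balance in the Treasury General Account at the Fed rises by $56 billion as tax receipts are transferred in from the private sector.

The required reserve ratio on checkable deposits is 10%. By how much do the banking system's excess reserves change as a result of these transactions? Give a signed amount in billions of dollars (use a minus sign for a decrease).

+$42.3 billion

Asset purchase (from non-banks) $15 billion: reserves +$15B, deposits +$15B.
Government spending $88 billion: reserves +$88B, deposits +$88B.
Government account inflow $56 billion: reserves −$56B, deposits −$56B.
Totals: Δreserves = +$47B, Δdeposits = +$47B.
Δrequired reserves = 10% × +$47B = +$4.7B.
Δexcess reserves = Δreserves − Δrequired = +$47B − (+$4.7B) = +$42.3 billion.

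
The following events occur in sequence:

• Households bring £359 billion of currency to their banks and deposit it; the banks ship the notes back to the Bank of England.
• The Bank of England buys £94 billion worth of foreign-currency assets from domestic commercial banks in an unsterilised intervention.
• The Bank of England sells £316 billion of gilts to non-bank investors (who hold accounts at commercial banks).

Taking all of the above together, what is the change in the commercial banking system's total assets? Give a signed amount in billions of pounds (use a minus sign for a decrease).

Currency deposit £359 billion: bank balance sheets expand → +£359B.
FX purchase £94 billion: just an asset swap on bank balance sheets → 0.
Asset sale (to non-banks) £316 billion: bank balance sheets shrink → −£316B.
Net: 359 + 0 − 316 = +£43 billion.

+£43 billion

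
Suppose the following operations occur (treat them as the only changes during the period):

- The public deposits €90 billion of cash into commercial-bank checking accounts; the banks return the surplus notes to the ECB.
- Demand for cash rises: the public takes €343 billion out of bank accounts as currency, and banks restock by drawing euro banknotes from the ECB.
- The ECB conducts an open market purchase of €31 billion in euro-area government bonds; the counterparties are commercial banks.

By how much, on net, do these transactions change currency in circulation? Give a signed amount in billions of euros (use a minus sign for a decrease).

Currency deposit €90 billion: notes return to the central bank → −€90B.
Currency withdrawal €343 billion: notes leave the central bank → +€343B.
OMO purchase (from banks) €31 billion: no currency enters or leaves circulation → 0.
Net: −90 + 343 + 0 = +€253 billion.

+€253 billion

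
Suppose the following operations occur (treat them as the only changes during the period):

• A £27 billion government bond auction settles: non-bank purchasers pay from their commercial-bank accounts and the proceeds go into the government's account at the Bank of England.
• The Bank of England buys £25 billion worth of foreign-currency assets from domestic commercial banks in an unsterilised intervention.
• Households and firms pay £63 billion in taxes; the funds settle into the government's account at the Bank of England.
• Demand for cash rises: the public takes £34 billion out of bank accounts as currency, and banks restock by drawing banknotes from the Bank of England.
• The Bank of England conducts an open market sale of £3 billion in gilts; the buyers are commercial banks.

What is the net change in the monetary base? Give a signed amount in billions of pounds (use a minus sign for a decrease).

Government account inflow £27 billion: reserves shift to a non-base liability → −£27B.
FX purchase £25 billion: Bank of England balance sheet expands → +£25B.
Government account inflow £63 billion: reserves shift to a non-base liability → −£63B.
Currency withdrawal £34 billion: just a shift between currency and reserves — both are base money → 0.
OMO sale (to banks) £3 billion: Bank of England balance sheet contracts → −£3B.
Net: −27 + 25 − 63 + 0 − 3 = -£68 billion.

-£68 billion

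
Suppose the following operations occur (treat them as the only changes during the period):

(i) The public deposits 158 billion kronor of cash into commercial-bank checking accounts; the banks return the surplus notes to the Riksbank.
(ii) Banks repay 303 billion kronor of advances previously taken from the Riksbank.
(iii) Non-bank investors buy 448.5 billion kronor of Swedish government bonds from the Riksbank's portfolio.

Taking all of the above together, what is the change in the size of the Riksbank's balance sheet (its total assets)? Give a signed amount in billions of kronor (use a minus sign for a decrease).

-751.5 billion

Currency deposit 158 billion kronor: only the composition of liabilities changes → 0.
Discount-window repayment 303 billion kronor: a Riksbank asset is shed → −303B.
Asset sale (to non-banks) 448.5 billion kronor: a Riksbank asset is shed → −448.5B.
Net: 0 − 303 − 448.5 = -751.5 billion.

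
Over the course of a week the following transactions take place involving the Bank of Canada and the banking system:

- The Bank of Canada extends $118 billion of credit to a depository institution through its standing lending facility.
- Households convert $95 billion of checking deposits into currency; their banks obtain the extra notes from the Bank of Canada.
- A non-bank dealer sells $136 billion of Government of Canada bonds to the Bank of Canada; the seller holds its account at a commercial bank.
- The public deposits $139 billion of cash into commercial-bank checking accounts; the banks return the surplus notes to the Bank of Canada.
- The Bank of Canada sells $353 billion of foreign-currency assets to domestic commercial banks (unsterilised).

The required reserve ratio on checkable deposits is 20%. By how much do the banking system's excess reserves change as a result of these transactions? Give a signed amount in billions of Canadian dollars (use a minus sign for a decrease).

Discount-window loan $118 billion: reserves +$118B, deposits 0.
Currency withdrawal $95 billion: reserves −$95B, deposits −$95B.
Asset purchase (from non-banks) $136 billion: reserves +$136B, deposits +$136B.
Currency deposit $139 billion: reserves +$139B, deposits +$139B.
FX sale $353 billion: reserves −$353B, deposits 0.
Totals: Δreserves = −$55B, Δdeposits = +$180B.
Δrequired reserves = 20% × +$180B = +$36B.
Δexcess reserves = Δreserves − Δrequired = −$55B − (+$36B) = -$91 billion.

-$91 billion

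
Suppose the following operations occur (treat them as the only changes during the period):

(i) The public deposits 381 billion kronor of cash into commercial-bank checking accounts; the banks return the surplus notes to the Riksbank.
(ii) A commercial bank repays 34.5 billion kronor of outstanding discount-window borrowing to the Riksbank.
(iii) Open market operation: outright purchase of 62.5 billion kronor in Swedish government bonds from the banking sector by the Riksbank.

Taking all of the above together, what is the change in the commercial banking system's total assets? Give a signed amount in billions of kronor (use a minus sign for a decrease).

Currency deposit 381 billion kronor: bank balance sheets expand → +381B.
Discount-window repayment 34.5 billion kronor: bank balance sheets shrink → −34.5B.
OMO purchase (from banks) 62.5 billion kronor: just an asset swap on bank balance sheets → 0.
Net: 381 − 34.5 + 0 = +346.5 billion.

+346.5 billion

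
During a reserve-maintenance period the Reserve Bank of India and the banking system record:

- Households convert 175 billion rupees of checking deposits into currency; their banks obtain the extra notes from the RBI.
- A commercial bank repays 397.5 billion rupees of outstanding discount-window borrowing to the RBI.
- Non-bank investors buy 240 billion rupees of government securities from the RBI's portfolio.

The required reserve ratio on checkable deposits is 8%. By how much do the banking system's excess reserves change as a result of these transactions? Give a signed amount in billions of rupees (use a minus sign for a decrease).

Currency withdrawal 175 billion rupees: reserves −175B, deposits −175B.
Discount-window repayment 397.5 billion rupees: reserves −397.5B, deposits 0.
Asset sale (to non-banks) 240 billion rupees: reserves −240B, deposits −240B.
Totals: Δreserves = −812.5B, Δdeposits = −415B.
Δrequired reserves = 8% × −415B = −33.2B.
Δexcess reserves = Δreserves − Δrequired = −812.5B − (−33.2B) = -779.3 billion.

-779.3 billion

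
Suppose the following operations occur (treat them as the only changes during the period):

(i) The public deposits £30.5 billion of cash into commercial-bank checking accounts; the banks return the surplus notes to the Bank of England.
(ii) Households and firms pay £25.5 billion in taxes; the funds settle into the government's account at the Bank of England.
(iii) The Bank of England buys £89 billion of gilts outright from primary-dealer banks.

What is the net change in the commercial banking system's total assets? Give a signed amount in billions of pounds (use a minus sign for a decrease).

Currency deposit £30.5 billion: bank balance sheets expand → +£30.5B.
Government account inflow £25.5 billion: bank balance sheets shrink → −£25.5B.
OMO purchase (from banks) £89 billion: just an asset swap on bank balance sheets → 0.
Net: 30.5 − 25.5 + 0 = +£5 billion.

+£5 billion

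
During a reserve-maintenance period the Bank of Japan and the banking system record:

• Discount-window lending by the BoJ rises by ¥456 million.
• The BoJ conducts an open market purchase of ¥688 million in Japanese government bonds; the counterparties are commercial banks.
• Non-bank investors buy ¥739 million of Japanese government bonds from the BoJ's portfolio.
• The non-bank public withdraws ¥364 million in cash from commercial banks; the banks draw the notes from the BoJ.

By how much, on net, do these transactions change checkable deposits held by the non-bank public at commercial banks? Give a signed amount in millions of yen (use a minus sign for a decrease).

-¥1103 million

Discount-window loan ¥456 million: the counterparty is a bank, so public deposits are unchanged → 0.
OMO purchase (from banks) ¥688 million: the counterparty is a bank, so public deposits are unchanged → 0.
Asset sale (to non-banks) ¥739 million: non-bank counterparties' bank balances fall → −¥739M.
Currency withdrawal ¥364 million: non-bank counterparties' bank balances fall → −¥364M.
Net: 0 + 0 − 739 − 364 = -¥1103 million.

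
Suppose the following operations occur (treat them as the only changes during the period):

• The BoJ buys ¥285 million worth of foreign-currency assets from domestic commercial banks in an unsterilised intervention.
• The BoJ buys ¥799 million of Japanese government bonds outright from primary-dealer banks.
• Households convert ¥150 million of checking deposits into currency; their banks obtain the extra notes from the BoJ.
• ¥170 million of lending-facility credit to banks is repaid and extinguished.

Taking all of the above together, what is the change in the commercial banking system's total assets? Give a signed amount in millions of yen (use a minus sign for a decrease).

FX purchase ¥285 million: just an asset swap on bank balance sheets → 0.
OMO purchase (from banks) ¥799 million: just an asset swap on bank balance sheets → 0.
Currency withdrawal ¥150 million: bank balance sheets shrink → −¥150M.
Discount-window repayment ¥170 million: bank balance sheets shrink → −¥170M.
Net: 0 + 0 − 150 − 170 = -¥320 million.

-¥320 million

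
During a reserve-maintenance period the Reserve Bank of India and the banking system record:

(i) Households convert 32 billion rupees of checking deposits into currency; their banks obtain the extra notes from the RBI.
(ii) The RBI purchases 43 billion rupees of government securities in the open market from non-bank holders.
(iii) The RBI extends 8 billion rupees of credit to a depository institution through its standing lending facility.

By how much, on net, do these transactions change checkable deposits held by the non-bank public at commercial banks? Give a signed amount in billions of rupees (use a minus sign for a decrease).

Currency withdrawal 32 billion rupees: non-bank counterparties' bank balances fall → −32B.
Asset purchase (from non-banks) 43 billion rupees: non-bank counterparties' bank balances rise → +43B.
Discount-window loan 8 billion rupees: the counterparty is a bank, so public deposits are unchanged → 0.
Net: −32 + 43 + 0 = +11 billion.

+11 billion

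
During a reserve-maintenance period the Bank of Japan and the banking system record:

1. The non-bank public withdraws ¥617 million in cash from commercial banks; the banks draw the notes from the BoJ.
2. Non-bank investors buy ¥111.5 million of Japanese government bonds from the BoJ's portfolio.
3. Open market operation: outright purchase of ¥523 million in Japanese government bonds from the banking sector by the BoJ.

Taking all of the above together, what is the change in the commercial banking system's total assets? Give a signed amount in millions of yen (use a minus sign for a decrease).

-¥728.5 million

BoJ balance sheet:
  Assets:      Securities +¥411.5M
  Liabilities: Bank reserves −¥205.5M, Currency in circulation +¥617M
Commercial banking system:
  Assets:      Reserves at CB −¥205.5M, Securities −¥523M
  Liabilities: Checkable deposits −¥728.5M
Change in total bank assets = -¥728.5 million.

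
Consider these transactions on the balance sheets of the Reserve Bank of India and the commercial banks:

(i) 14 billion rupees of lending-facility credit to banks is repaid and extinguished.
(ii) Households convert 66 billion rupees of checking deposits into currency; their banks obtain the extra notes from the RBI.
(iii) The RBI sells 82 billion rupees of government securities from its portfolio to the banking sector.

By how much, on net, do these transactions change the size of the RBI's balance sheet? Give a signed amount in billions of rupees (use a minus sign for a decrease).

Discount-window repayment 14 billion rupees: an RBI asset is shed → −14B.
Currency withdrawal 66 billion rupees: only the composition of liabilities changes → 0.
OMO sale (to banks) 82 billion rupees: an RBI asset is shed → −82B.
Net: −14 + 0 − 82 = -96 billion.

-96 billion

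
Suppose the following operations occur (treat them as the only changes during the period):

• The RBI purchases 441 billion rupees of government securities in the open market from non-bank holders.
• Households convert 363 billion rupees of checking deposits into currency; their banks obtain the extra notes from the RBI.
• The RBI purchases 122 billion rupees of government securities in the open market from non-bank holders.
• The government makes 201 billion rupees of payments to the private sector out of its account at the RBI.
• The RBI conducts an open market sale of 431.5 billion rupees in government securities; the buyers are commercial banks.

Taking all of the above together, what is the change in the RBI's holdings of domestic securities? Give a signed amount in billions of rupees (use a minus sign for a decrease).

+131.5 billion

RBI balance sheet:
  Assets:      Securities +131.5B
  Liabilities: Bank reserves −30.5B, Currency in circulation +363B, Government deposits −201B
Commercial banking system:
  Assets:      Reserves at CB −30.5B, Securities +431.5B
  Liabilities: Checkable deposits +401B
So the change in the RBI's holdings of domestic securities is +131.5 billion.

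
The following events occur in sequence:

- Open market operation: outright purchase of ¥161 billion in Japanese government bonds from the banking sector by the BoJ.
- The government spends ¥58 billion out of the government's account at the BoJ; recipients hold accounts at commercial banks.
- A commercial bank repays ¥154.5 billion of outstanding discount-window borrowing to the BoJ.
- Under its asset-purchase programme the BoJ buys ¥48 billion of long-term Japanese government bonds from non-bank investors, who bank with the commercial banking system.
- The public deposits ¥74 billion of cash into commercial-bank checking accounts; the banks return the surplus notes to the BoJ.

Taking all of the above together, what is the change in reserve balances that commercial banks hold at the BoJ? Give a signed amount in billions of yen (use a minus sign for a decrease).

+¥186.5 billion

OMO purchase (from banks) ¥161 billion: the BoJ pays by crediting reserve accounts → +¥161B.
Government spending ¥58 billion: government payments flow into bank reserve accounts → +¥58B.
Discount-window repayment ¥154.5 billion: repayment is debited from reserves → −¥154.5B.
Asset purchase (from non-banks) ¥48 billion: the BoJ pays by crediting reserve accounts → +¥48B.
Currency deposit ¥74 billion: returned notes are swapped for reserve credit → +¥74B.
Net: 161 + 58 − 154.5 + 48 + 74 = +¥186.5 billion.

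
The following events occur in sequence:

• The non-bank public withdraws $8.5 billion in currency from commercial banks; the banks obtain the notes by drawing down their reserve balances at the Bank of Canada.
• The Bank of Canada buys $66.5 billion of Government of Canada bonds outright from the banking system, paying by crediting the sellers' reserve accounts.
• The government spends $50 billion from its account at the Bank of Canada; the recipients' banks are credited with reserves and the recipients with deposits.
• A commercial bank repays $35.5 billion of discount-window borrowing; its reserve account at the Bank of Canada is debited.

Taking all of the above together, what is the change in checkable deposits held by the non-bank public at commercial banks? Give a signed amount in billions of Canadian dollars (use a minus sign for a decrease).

Bank of Canada balance sheet:
  Assets:      Securities +$66.5B, Loans to banks −$35.5B
  Liabilities: Bank reserves +$72.5B, Currency in circulation +$8.5B, Government deposits −$50B
Commercial banking system:
  Assets:      Reserves at CB +$72.5B, Securities −$66.5B
  Liabilities: Checkable deposits +$41.5B, Borrowings from CB −$35.5B
So the change in checkable deposits held by the non-bank public at commercial banks is +$41.5 billion.

+$41.5 billion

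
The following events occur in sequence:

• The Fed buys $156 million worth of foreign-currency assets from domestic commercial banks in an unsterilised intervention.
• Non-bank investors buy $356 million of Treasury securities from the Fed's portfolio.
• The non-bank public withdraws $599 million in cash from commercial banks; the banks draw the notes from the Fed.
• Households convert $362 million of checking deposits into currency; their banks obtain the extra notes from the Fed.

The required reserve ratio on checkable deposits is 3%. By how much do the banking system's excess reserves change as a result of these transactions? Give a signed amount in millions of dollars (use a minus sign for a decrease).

-$1121.49 million

FX purchase $156 million: reserves +$156M, deposits 0.
Asset sale (to non-banks) $356 million: reserves −$356M, deposits −$356M.
Currency withdrawal $599 million: reserves −$599M, deposits −$599M.
Currency withdrawal $362 million: reserves −$362M, deposits −$362M.
Totals: Δreserves = −$1161M, Δdeposits = −$1317M.
Δrequired reserves = 3% × −$1317M = −$39.51M.
Δexcess reserves = Δreserves − Δrequired = −$1161M − (−$39.51M) = -$1121.49 million.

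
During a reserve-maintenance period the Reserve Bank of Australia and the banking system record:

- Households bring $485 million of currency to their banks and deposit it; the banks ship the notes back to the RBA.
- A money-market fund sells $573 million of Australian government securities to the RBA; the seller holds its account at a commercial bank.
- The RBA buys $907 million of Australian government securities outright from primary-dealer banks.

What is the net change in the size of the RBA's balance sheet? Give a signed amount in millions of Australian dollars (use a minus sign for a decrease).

+$1480 million

RBA balance sheet:
  Assets:      Securities +$1480M
  Liabilities: Bank reserves +$1965M, Currency in circulation −$485M
Commercial banking system:
  Assets:      Reserves at CB +$1965M, Securities −$907M
  Liabilities: Checkable deposits +$1058M
Change in total RBA assets = +$1480 million.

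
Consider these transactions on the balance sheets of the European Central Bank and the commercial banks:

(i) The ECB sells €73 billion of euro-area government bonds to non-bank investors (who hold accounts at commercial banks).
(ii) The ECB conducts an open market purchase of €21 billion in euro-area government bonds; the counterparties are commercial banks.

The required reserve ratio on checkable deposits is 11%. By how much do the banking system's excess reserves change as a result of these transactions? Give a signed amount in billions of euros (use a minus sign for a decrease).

Asset sale (to non-banks) €73 billion: reserves −€73B, deposits −€73B.
OMO purchase (from banks) €21 billion: reserves +€21B, deposits 0.
Totals: Δreserves = −€52B, Δdeposits = −€73B.
Δrequired reserves = 11% × −€73B = −€8.03B.
Δexcess reserves = Δreserves − Δrequired = −€52B − (−€8.03B) = -€43.97 billion.

-€43.97 billion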